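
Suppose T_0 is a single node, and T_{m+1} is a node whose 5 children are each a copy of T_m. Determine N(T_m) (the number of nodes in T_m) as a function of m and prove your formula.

Claim: N(T_m) = (5^{m+1} − 1)/4.

Base case: N(T_0) = 1, and (5^{0+1} − 1)/4 = 1.
Assume N(T_r) = (5^{r+1} − 1)/4.
Then N(T_{r+1}) = 1 + 5N(T_r) = 1 + 5·(5^{r+1} − 1)/4 = 1 + (5^{r+2} − 5)/4 = (4 + 5^{r+2} − 5)/4 = (5^{r+2} − 1)/4.
Hence N(T_m) = (5^{m+1} − 1)/4 for every m ≥ 0, by induction.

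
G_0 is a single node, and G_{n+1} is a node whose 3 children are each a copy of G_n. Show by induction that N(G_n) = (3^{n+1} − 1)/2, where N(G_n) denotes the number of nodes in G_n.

Base case: N(G_0) = 1, and (3^{0+1} − 1)/2 = 1.
Assume N(G_r) = (3^{r+1} − 1)/2.
Then N(G_{r+1}) = 1 + 3N(G_r) = 1 + 3·(3^{r+1} − 1)/2 = 1 + (3^{r+2} − 3)/2 = (2 + 3^{r+2} − 3)/2 = (3^{r+2} − 1)/2.
Hence N(G_n) = (3^{n+1} − 1)/2 for every n ≥ 0, by induction.

N(G_n) = (3^{n+1} − 1)/2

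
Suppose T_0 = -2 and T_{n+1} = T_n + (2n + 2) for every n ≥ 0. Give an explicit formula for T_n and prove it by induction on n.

Claim: T_n = n^2 + n − 2.

Base case: T_0 = -2, and 0^2 + 0 − 2 = -2.
Assume T_k = k^2 + k − 2.
Then T_{k+1} = T_k + (2k + 2) = (k^2 + k − 2) + (2k + 2) = k^2 + 3k,
and (k+1)^2 + (k+1) − 2 = k^2 + 3k.
Hence T_n = n^2 + n − 2 for every n ≥ 0, by induction.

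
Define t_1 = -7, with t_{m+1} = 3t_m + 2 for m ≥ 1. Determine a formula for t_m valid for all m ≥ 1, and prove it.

Claim: t_m = -2·3^m − 1.

Base case: t_1 = -7, and -2·3^1 − 1 = -6 − 1 = -7.
Assume t_j = -2·3^j − 1 for some j ≥ 1.
Then t_{j+1} = 3t_j + 2 = 3·(-2·3^j − 1) + 2 = -6·3^j − 3 + 2 = -2·3^{j+1} − 1.
This completes the inductive step, so t_m = -2·3^m − 1 for all m ≥ 1.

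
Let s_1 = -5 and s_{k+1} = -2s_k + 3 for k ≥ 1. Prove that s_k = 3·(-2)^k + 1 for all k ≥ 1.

Base case: s_1 = -5, and 3·(-2)^1 + 1 = -6 + 1 = -5.
Assume s_m = 3·(-2)^m + 1 for some m ≥ 1.
Then s_{m+1} = -2s_m + 3 = -2·(3·(-2)^m + 1) + 3 = -6·(-2)^m − 2 + 3 = 3·(-2)^{m+1} + 1.
By induction, s_k = 3·(-2)^k + 1 for all k ≥ 1.

s_k = 3·(-2)^k + 1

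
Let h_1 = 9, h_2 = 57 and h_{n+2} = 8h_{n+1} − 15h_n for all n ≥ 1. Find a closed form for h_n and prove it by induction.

Claim: h_n = 3·5^n − 2·3^n.

Base cases: h_1 = 9 and 3·5^1 − 2·3^1 = 9; h_2 = 57 and 3·5^2 − 2·3^2 = 57.
Assume h_i = 3·5^i − 2·3^i for all 1 ≤ i ≤ j, where j ≥ 2.
Then h_{j+1} = 8h_j − 15h_{j−1} = 8·(3·5^j − 2·3^j) − 15·(3·5^{j−1} − 2·3^{j−1}) = 3·(8·5 − 15)5^{j−1} − 2·(8·3 − 15)3^{j−1} = 75·5^{j−1} − 18·3^{j−1} = 3·5^{j+1} − 2·3^{j+1}.
So the formula holds for j+1, and by strong induction h_n = 3·5^n − 2·3^n for all n ≥ 1.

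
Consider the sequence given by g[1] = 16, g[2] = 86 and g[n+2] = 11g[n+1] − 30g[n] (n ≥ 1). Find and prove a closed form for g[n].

Claim: g[n] = 2·5^n + 6^n.

Base cases: g[1] = 16 and 2·5^1 + 6^1 = 16; g[2] = 86 and 2·5^2 + 6^2 = 86.
Assume g[j] = 2·5^j + 6^j for all 1 ≤ j ≤ r, where r ≥ 2.
Then g[r+1] = 11g[r] − 30g[r−1] = 11·(2·5^r + 6^r) − 30·(2·5^{r−1} + 6^{r−1}) = 2·(11·5 − 30)5^{r−1} + (11·6 − 30)6^{r−1} = 50·5^{r−1} + 36·6^{r−1} = 2·5^{r+1} + 6^{r+1}.
This completes the inductive step, so g[n] = 2·5^n + 6^n for all n ≥ 1.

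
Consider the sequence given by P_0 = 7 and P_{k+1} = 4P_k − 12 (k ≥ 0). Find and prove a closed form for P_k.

Claim: P_k = 3·4^k + 4.

Base case: P_0 = 7, and 3·4^0 + 4 = 3 + 4 = 7.
Assume P_r = 3·4^r + 4 for some r ≥ 0.
Then P_{r+1} = 4P_r − 12 = 4·(3·4^r + 4) − 12 = 12·4^r + 16 − 12 = 3·4^{r+1} + 4.
Hence P_k = 3·4^k + 4 for every k ≥ 0, by induction.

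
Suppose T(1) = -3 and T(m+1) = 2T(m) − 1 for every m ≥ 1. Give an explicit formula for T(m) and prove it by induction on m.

Claim: T(m) = -2^{m+1} + 1.

Base case: T(1) = -3, and -2^{1+1} + 1 = -4 + 1 = -3.
Assume T(k) = -2^{k+1} + 1 for some k ≥ 1.
Then T(k+1) = 2T(k) − 1 = 2·(-2^{k+1} + 1) − 1 = -2^{k+2} + 2 − 1 = -2^{k+2} + 1.
Hence T(m) = -2^{m+1} + 1 for every m ≥ 1, by induction.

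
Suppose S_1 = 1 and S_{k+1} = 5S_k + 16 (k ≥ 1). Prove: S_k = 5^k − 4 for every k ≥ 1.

Base case: S_1 = 1, and 5^1 − 4 = 5 − 4 = 1.
Assume S_j = 5^j − 4 for some j ≥ 1.
Then S_{j+1} = 5S_j + 16 = 5·(5^j − 4) + 16 = 5^{j+1} − 20 + 16 = 5^{j+1} − 4.
This completes the inductive step, so S_k = 5^k − 4 for all k ≥ 1.

S_k = 5^k − 4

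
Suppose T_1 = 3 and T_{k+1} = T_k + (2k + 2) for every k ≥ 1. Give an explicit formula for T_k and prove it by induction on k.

Claim: T_k = k^2 + k + 1.

Base case: T_1 = 3, and 1^2 + 1 + 1 = 3.
Assume T_j = j^2 + j + 1.
Then T_{j+1} = T_j + (2j + 2) = (j^2 + j + 1) + (2j + 2) = j^2 + 3j + 3,
and (j+1)^2 + (j+1) + 1 = j^2 + 3j + 3.
This completes the inductive step, so T_k = k^2 + k + 1 for all k ≥ 1.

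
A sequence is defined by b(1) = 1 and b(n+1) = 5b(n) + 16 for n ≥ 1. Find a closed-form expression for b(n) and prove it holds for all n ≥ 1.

Claim: b(n) = 5^n − 4.

Base case: b(1) = 1, and 5^1 − 4 = 5 − 4 = 1.
Assume b(k) = 5^k − 4 for some k ≥ 1.
Then b(k+1) = 5b(k) + 16 = 5·(5^k − 4) + 16 = 5^{k+1} − 20 + 16 = 5^{k+1} − 4.
This completes the inductive step, so b(n) = 5^n − 4 for all n ≥ 1.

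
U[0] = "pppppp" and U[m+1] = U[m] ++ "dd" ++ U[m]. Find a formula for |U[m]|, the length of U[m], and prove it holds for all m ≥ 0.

Claim: |U[m]| = 2^{m+3} − 2.

Base case: |U[0]| = 6, and 2^{0+3} − 2 = 6.
Assume |U[k]| = 2^{k+3} − 2.
Then |U[k+1]| = |U[k]| + 2 + |U[k]| = 2|U[k]| + 2 = 2(2^{k+3} − 2) + 2 = 2^{k+1+3} − 4 + 2 = 2^{k+1+3} − 2.
So the formula holds for k+1, and by induction |U[m]| = 2^{m+3} − 2 for all m ≥ 0.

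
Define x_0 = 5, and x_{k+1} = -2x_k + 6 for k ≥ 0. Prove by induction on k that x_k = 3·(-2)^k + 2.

Base case: x_0 = 5, and 3·(-2)^0 + 2 = 3 + 2 = 5.
Assume x_m = 3·(-2)^m + 2 for some m ≥ 0.
Then x_{m+1} = -2x_m + 6 = -2·(3·(-2)^m + 2) + 6 = -6·(-2)^m − 4 + 6 = 3·(-2)^{m+1} + 2.
Hence x_k = 3·(-2)^k + 2 for every k ≥ 0, by induction.

x_k = 3·(-2)^k + 2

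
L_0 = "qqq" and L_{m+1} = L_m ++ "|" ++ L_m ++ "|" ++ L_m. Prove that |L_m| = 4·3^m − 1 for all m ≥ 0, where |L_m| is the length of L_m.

Base case: |L_0| = 3, and 4·3^0 − 1 = 3.
Assume |L_j| = 4·3^j − 1.
Then |L_{j+1}| = 3|L_j| + 2 = 3(4·3^j − 1) + 2 = 4·3^{j+1} − 3 + 2 = 4·3^{j+1} − 1.
Hence |L_m| = 4·3^m − 1 for every m ≥ 0, by induction.

|L_m| = 4·3^m − 1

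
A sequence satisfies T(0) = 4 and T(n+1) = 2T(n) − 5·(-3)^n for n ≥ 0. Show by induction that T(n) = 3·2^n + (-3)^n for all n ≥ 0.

Base case: T(0) = 4, and 3·2^0 + (-3)^0 = 3 + 1 = 4.
Assume T(k) = 3·2^k + (-3)^k for some k ≥ 0.
Then T(k+1) = 2T(k) − 5·(-3)^k = 2·(3·2^k + (-3)^k) − 5·(-3)^k = 3·2^{k+1} + 2·(-3)^k − 5·(-3)^k = 3·2^{k+1} − 3·(-3)^k = 3·2^{k+1} + (-3)^{k+1}.
Hence T(n) = 3·2^n + (-3)^n for every n ≥ 0, by induction.

T(n) = 3·2^n + (-3)^n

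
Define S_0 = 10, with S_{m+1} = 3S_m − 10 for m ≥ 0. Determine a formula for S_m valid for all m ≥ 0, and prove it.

Claim: S_m = 5·3^m + 5.

Base case: S_0 = 10, and 5·3^0 + 5 = 5 + 5 = 10.
Assume S_r = 5·3^r + 5 for some r ≥ 0.
Then S_{r+1} = 3S_r − 10 = 3·(5·3^r + 5) − 10 = 15·3^r + 15 − 10 = 5·3^{r+1} + 5.
By induction, S_m = 5·3^m + 5 for all m ≥ 0.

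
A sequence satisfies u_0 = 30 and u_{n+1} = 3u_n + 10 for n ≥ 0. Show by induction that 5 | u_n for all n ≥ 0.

Base case: u_0 = 30 = 5·6, so 5 | u_0.
Assume 5 | u_m, so u_m = 5t for some integer t.
Then u_{m+1} = 3u_m + 10 = 3·(5t) + 10 = 5(3t + 2), so 5 | u_{m+1}.
By induction, 5 | u_n for all n ≥ 0.

5 | u_n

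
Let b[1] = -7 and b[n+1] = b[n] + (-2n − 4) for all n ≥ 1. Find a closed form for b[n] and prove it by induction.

Claim: b[n] = -n^2 − 3n − 3.

Base case: b[1] = -7, and -1^2 − 3·1 − 3 = -7.
Assume b[j] = -j^2 − 3j − 3.
Then b[j+1] = b[j] + (-2j − 4) = (-j^2 − 3j − 3) + (-2j − 4) = -j^2 − 5j − 7,
and -(j+1)^2 − 3·(j+1) − 3 = -j^2 − 5j − 7.
Hence b[n] = -n^2 − 3n − 3 for every n ≥ 1, by induction.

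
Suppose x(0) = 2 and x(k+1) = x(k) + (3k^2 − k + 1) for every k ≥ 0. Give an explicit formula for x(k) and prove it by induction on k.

Claim: x(k) = k^3 − 2k^2 + 2k + 2.

Base case: x(0) = 2, and 0^3 − 2·0^2 + 2·0 + 2 = 2.
Assume x(j) = j^3 − 2j^2 + 2j + 2.
Then x(j+1) = x(j) + (3j^2 − j + 1) = (j^3 − 2j^2 + 2j + 2) + (3j^2 − j + 1) = j^3 + j^2 + j + 3,
and (j+1)^3 − 2·(j+1)^2 + 2·(j+1) + 2 = j^3 + j^2 + j + 3.
This completes the inductive step, so x(k) = k^3 − 2k^2 + 2k + 2 for all k ≥ 0.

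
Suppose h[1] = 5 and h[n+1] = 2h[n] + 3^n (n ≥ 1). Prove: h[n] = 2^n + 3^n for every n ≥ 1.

Base case: h[1] = 5, and 2^1 + 3^1 = 2 + 3 = 5.
Assume h[k] = 2^k + 3^k for some k ≥ 1.
Then h[k+1] = 2h[k] + 3^k = 2·(2^k + 3^k) + 3^k = 2^{k+1} + 2·3^k + 3^k = 2^{k+1} + 3·3^k = 2^{k+1} + 3^{k+1}.
By induction, h[n] = 2^n + 3^n for all n ≥ 1.

h[n] = 2^n + 3^n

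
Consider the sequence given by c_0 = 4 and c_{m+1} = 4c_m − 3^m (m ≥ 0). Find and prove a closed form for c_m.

Claim: c_m = 3·4^m + 3^m.

Base case: c_0 = 4, and 3·4^0 + 3^0 = 3 + 1 = 4.
Assume c_j = 3·4^j + 3^j for some j ≥ 0.
Then c_{j+1} = 4c_j − 3^j = 4·(3·4^j + 3^j) − 3^j = 3·4^{j+1} + 4·3^j − 3^j = 3·4^{j+1} + 3·3^j = 3·4^{j+1} + 3^{j+1}.
Hence c_m = 3·4^m + 3^m for every m ≥ 0, by induction.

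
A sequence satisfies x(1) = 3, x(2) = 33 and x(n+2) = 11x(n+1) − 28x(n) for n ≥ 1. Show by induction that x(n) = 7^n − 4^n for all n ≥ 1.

Base cases: x(1) = 3 and 7^1 − 4^1 = 3; x(2) = 33 and 7^2 − 4^2 = 33.
Assume x(j) = 7^j − 4^j for all 1 ≤ j ≤ k, where k ≥ 2.
Then x(k+1) = 11x(k) − 28x(k−1) = 11·(7^k − 4^k) − 28·(7^{k−1} − 4^{k−1}) = (11·7 − 28)7^{k−1} − (11·4 − 28)4^{k−1} = 49·7^{k−1} − 16·4^{k−1} = 7^{k+1} − 4^{k+1}.
This completes the inductive step, so x(n) = 7^n − 4^n for all n ≥ 1.

x(n) = 7^n − 4^n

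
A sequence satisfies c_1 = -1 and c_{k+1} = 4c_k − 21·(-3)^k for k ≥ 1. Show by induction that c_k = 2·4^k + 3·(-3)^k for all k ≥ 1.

Base case: c_1 = -1, and 2·4^1 + 3·(-3)^1 = 8 − 9 = -1.
Assume c_m = 2·4^m + 3·(-3)^m for some m ≥ 1.
Then c_{m+1} = 4c_m − 21·(-3)^m = 4·(2·4^m + 3·(-3)^m) − 21·(-3)^m = 2·4^{m+1} + 12·(-3)^m − 21·(-3)^m = 2·4^{m+1} − 9·(-3)^m = 2·4^{m+1} + 3·(-3)^{m+1}.
Hence c_k = 2·4^k + 3·(-3)^k for every k ≥ 1, by induction.

c_k = 2·4^k + 3·(-3)^k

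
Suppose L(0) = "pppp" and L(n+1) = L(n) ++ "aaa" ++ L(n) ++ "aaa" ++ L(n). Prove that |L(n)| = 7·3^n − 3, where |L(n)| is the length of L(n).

Base case: |L(0)| = 4, and 7·3^0 − 3 = 4.
Assume |L(j)| = 7·3^j − 3.
Then |L(j+1)| = 3|L(j)| + 6 = 3(7·3^j − 3) + 6 = 7·3^{j+1} − 9 + 6 = 7·3^{j+1} − 3.
This completes the inductive step, so |L(n)| = 7·3^n − 3 for all n ≥ 0.

|L(n)| = 7·3^n − 3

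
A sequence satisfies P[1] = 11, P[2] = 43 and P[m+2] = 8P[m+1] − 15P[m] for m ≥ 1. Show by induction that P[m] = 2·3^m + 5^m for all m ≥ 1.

Base cases: P[1] = 11 and 2·3^1 + 5^1 = 11; P[2] = 43 and 2·3^2 + 5^2 = 43.
Assume P[i] = 2·3^i + 5^i for all 1 ≤ i ≤ j, where j ≥ 2.
Then P[j+1] = 8P[j] − 15P[j−1] = 8·(2·3^j + 5^j) − 15·(2·3^{j−1} + 5^{j−1}) = 2·(8·3 − 15)3^{j−1} + (8·5 − 15)5^{j−1} = 18·3^{j−1} + 25·5^{j−1} = 2·3^{j+1} + 5^{j+1}.
So the formula holds for j+1, and by strong induction P[m] = 2·3^m + 5^m for all m ≥ 1.

P[m] = 2·3^m + 5^m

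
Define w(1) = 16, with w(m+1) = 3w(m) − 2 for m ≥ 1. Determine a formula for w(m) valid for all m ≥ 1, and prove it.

Claim: w(m) = 5·3^m + 1.

Base case: w(1) = 16, and 5·3^1 + 1 = 15 + 1 = 16.
Assume w(j) = 5·3^j + 1 for some j ≥ 1.
Then w(j+1) = 3w(j) − 2 = 3·(5·3^j + 1) − 2 = 15·3^j + 3 − 2 = 5·3^{j+1} + 1.
So the formula holds for j+1, and by induction w(m) = 5·3^m + 1 for all m ≥ 1.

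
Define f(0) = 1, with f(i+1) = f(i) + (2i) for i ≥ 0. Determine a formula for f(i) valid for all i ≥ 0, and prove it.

Claim: f(i) = i^2 − i + 1.

Base case: f(0) = 1, and 0^2 − 0 + 1 = 1.
Assume f(j) = j^2 − j + 1.
Then f(j+1) = f(j) + (2j) = (j^2 − j + 1) + (2j) = j^2 + j + 1,
and (j+1)^2 − (j+1) + 1 = j^2 + j + 1.
By induction, f(i) = i^2 − i + 1 for all i ≥ 0.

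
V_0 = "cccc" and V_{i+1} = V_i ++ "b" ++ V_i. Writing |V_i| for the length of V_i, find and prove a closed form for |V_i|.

Claim: |V_i| = 5·2^i − 1.

Base case: |V_0| = 4, and 5·2^0 − 1 = 4.
Assume |V_k| = 5·2^k − 1.
Then |V_{k+1}| = |V_k| + 1 + |V_k| = 2|V_k| + 1 = 2(5·2^k − 1) + 1 = 5·2^{k+1} − 2 + 1 = 5·2^{k+1} − 1.
By induction, |V_i| = 5·2^i − 1 for all i ≥ 0.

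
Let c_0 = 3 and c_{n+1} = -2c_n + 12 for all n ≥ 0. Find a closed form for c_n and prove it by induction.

Claim: c_n = -(-2)^n + 4.

Base case: c_0 = 3, and -(-2)^0 + 4 = -1 + 4 = 3.
Assume c_r = -(-2)^r + 4 for some r ≥ 0.
Then c_{r+1} = -2c_r + 12 = -2·(-(-2)^r + 4) + 12 = 2·(-2)^r − 8 + 12 = -(-2)^{r+1} + 4.
This completes the inductive step, so c_n = -(-2)^n + 4 for all n ≥ 0.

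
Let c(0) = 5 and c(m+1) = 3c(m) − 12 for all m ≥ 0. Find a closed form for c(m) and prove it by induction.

Claim: c(m) = -3^m + 6.

Base case: c(0) = 5, and -3^0 + 6 = -1 + 6 = 5.
Assume c(k) = -3^k + 6 for some k ≥ 0.
Then c(k+1) = 3c(k) − 12 = 3·(-3^k + 6) − 12 = -3^{k+1} + 18 − 12 = -3^{k+1} + 6.
This completes the inductive step, so c(m) = -3^m + 6 for all m ≥ 0.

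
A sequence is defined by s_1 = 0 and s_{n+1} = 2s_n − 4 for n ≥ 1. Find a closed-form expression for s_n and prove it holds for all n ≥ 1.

Claim: s_n = -2^{n+1} + 4.

Base case: s_1 = 0, and -2^{1+1} + 4 = -4 + 4 = 0.
Assume s_m = -2^{m+1} + 4 for some m ≥ 1.
Then s_{m+1} = 2s_m − 4 = 2·(-2^{m+1} + 4) − 4 = -2^{m+2} + 8 − 4 = -2^{m+2} + 4.
This completes the inductive step, so s_n = -2^{n+1} + 4 for all n ≥ 1.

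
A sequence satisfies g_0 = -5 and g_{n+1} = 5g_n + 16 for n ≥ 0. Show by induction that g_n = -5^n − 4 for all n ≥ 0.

Base case: g_0 = -5, and -5^0 − 4 = -1 − 4 = -5.
Assume g_j = -5^j − 4 for some j ≥ 0.
Then g_{j+1} = 5g_j + 16 = 5·(-5^j − 4) + 16 = -5^{j+1} − 20 + 16 = -5^{j+1} − 4.
So the formula holds for j+1, and by induction g_n = -5^n − 4 for all n ≥ 0.

g_n = -5^n − 4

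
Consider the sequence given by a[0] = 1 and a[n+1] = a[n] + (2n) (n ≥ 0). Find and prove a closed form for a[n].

Claim: a[n] = n^2 − n + 1.

Base case: a[0] = 1, and 0^2 − 0 + 1 = 1.
Assume a[j] = j^2 − j + 1.
Then a[j+1] = a[j] + (2j) = (j^2 − j + 1) + (2j) = j^2 + j + 1,
and (j+1)^2 − (j+1) + 1 = j^2 + j + 1.
By induction, a[n] = n^2 − n + 1 for all n ≥ 0.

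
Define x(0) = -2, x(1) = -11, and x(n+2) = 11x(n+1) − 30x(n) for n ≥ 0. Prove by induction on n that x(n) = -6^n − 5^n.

Base cases: x(0) = -2 and -6^0 − 5^0 = -2; x(1) = -11 and -6^1 − 5^1 = -11.
Assume x(j) = -6^j − 5^j for all 0 ≤ j ≤ k, where k ≥ 1.
Then x(k+1) = 11x(k) − 30x(k−1) = 11·(-6^k − 5^k) − 30·(-6^{k−1} − 5^{k−1}) = -(11·6 − 30)6^{k−1} − (11·5 − 30)5^{k−1} = -36·6^{k−1} − 25·5^{k−1} = -6^{k+1} − 5^{k+1}.
Hence x(n) = -6^n − 5^n for every n ≥ 0, by strong induction.

x(n) = -6^n − 5^n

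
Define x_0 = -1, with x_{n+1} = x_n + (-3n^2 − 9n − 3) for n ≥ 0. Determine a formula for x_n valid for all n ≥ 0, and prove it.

Claim: x_n = -n^3 − 3n^2 + n − 1.

Base case: x_0 = -1, and -0^3 − 3·0^2 + 0 − 1 = -1.
Assume x_r = -r^3 − 3r^2 + r − 1.
Then x_{r+1} = x_r + (-3r^2 − 9r − 3) = (-r^3 − 3r^2 + r − 1) + (-3r^2 − 9r − 3) = -r^3 − 6r^2 − 8r − 4,
and -(r+1)^3 − 3·(r+1)^2 + (r+1) − 1 = -r^3 − 6r^2 − 8r − 4.
By induction, x_n = -n^3 − 3n^2 + n − 1 for all n ≥ 0.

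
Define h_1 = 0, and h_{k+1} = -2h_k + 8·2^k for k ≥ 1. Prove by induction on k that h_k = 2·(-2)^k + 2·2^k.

Base case: h_1 = 0, and 2·(-2)^1 + 2·2^1 = -4 + 4 = 0.
Assume h_r = 2·(-2)^r + 2·2^r for some r ≥ 1.
Then h_{r+1} = -2h_r + 8·2^r = -2·(2·(-2)^r + 2·2^r) + 8·2^r = 2·(-2)^{r+1} − 4·2^r + 8·2^r = 2·(-2)^{r+1} + 4·2^r = 2·(-2)^{r+1} + 2·2^{r+1}.
Hence h_k = 2·(-2)^k + 2·2^k for every k ≥ 1, by induction.

h_k = 2·(-2)^k + 2·2^k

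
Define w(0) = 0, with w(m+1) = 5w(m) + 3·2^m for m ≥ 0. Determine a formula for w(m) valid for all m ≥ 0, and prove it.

Claim: w(m) = 5^m − 2^m.

Base case: w(0) = 0, and 5^0 − 2^0 = 1 − 1 = 0.
Assume w(j) = 5^j − 2^j for some j ≥ 0.
Then w(j+1) = 5w(j) + 3·2^j = 5·(5^j − 2^j) + 3·2^j = 5^{j+1} − 5·2^j + 3·2^j = 5^{j+1} − 2·2^j = 5^{j+1} − 2^{j+1}.
By induction, w(m) = 5^m − 2^m for all m ≥ 0.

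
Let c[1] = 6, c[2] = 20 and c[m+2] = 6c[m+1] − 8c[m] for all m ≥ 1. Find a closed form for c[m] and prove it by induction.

Claim: c[m] = 2^m + 4^m.

Base cases: c[1] = 6 and 2^1 + 4^1 = 6; c[2] = 20 and 2^2 + 4^2 = 20.
Assume c[j] = 2^j + 4^j for all 1 ≤ j ≤ r, where r ≥ 2.
Then c[r+1] = 6c[r] − 8c[r−1] = 6·(2^r + 4^r) − 8·(2^{r−1} + 4^{r−1}) = (6·2 − 8)2^{r−1} + (6·4 − 8)4^{r−1} = 4·2^{r−1} + 16·4^{r−1} = 2^{r+1} + 4^{r+1}.
So the formula holds for r+1, and by strong induction c[m] = 2^m + 4^m for all m ≥ 1.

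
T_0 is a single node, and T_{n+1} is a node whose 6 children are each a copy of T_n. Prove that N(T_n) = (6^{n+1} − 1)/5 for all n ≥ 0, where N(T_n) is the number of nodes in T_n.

Base case: N(T_0) = 1, and (6^{0+1} − 1)/5 = 1.
Assume N(T_j) = (6^{j+1} − 1)/5.
Then N(T_{j+1}) = 1 + 6N(T_j) = 1 + 6·(6^{j+1} − 1)/5 = 1 + (6^{j+2} − 6)/5 = (5 + 6^{j+2} − 6)/5 = (6^{j+2} − 1)/5.
Hence N(T_n) = (6^{n+1} − 1)/5 for every n ≥ 0, by induction.

N(T_n) = (6^{n+1} − 1)/5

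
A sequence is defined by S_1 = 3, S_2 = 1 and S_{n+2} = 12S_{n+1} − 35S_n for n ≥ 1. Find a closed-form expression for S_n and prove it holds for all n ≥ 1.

Claim: S_n = -7^n + 2·5^n.

Base cases: S_1 = 3 and -7^1 + 2·5^1 = 3; S_2 = 1 and -7^2 + 2·5^2 = 1.
Assume S_j = -7^j + 2·5^j for all 1 ≤ j ≤ r, where r ≥ 2.
Then S_{r+1} = 12S_r − 35S_{r−1} = 12·(-7^r + 2·5^r) − 35·(-7^{r−1} + 2·5^{r−1}) = -(12·7 − 35)7^{r−1} + 2·(12·5 − 35)5^{r−1} = -49·7^{r−1} + 50·5^{r−1} = -7^{r+1} + 2·5^{r+1}.
So the formula holds for r+1, and by strong induction S_n = -7^n + 2·5^n for all n ≥ 1.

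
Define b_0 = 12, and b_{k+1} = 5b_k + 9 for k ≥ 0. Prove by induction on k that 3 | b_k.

Base case: b_0 = 12 = 3·4, so 3 | b_0.
Assume 3 | b_m, so b_m = 3t for some integer t.
Then b_{m+1} = 5b_m + 9 = 5·(3t) + 9 = 3(5t + 3), so 3 | b_{m+1}.
By induction, 3 | b_k for all k ≥ 0.

3 | b_k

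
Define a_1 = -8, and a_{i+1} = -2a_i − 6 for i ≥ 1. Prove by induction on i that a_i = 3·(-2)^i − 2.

Base case: a_1 = -8, and 3·(-2)^1 − 2 = -6 − 2 = -8.
Assume a_k = 3·(-2)^k − 2 for some k ≥ 1.
Then a_{k+1} = -2a_k − 6 = -2·(3·(-2)^k − 2) − 6 = -6·(-2)^k + 4 − 6 = 3·(-2)^{k+1} − 2.
By induction, a_i = 3·(-2)^i − 2 for all i ≥ 1.

a_i = 3·(-2)^i − 2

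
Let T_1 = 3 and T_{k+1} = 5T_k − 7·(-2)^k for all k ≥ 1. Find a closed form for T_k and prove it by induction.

Claim: T_k = 5^k + (-2)^k.

Base case: T_1 = 3, and 5^1 + (-2)^1 = 5 − 2 = 3.
Assume T_m = 5^m + (-2)^m for some m ≥ 1.
Then T_{m+1} = 5T_m − 7·(-2)^m = 5·(5^m + (-2)^m) − 7·(-2)^m = 5^{m+1} + 5·(-2)^m − 7·(-2)^m = 5^{m+1} − 2·(-2)^m = 5^{m+1} + (-2)^{m+1}.
This completes the inductive step, so T_k = 5^k + (-2)^k for all k ≥ 1.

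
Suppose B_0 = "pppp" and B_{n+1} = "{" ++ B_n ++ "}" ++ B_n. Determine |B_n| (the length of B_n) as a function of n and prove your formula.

Claim: |B_n| = 6·2^n − 2.

Base case: |B_0| = 4, and 6·2^0 − 2 = 4.
Assume |B_m| = 6·2^m − 2.
Then |B_{m+1}| = 1 + |B_m| + 1 + |B_m| = 2|B_m| + 2 = 2(6·2^m − 2) + 2 = 6·2^{m+1} − 4 + 2 = 6·2^{m+1} − 2.
This completes the inductive step, so |B_n| = 6·2^n − 2 for all n ≥ 0.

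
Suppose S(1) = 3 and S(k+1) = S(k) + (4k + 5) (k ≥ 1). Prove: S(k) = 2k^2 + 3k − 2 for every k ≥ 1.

Base case: S(1) = 3, and 2·1^2 + 3·1 − 2 = 3.
Assume S(m) = 2m^2 + 3m − 2.
Then S(m+1) = S(m) + (4m + 5) = (2m^2 + 3m − 2) + (4m + 5) = 2m^2 + 7m + 3,
and 2·(m+1)^2 + 3·(m+1) − 2 = 2m^2 + 7m + 3.
This completes the inductive step, so S(k) = 2k^2 + 3k − 2 for all k ≥ 1.

S(k) = 2k^2 + 3k − 2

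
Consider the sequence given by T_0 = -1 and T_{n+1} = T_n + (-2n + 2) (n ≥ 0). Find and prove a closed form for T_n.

Claim: T_n = -n^2 + 3n − 1.

Base case: T_0 = -1, and -0^2 + 3·0 − 1 = -1.
Assume T_j = -j^2 + 3j − 1.
Then T_{j+1} = T_j + (-2j + 2) = (-j^2 + 3j − 1) + (-2j + 2) = -j^2 + j + 1,
and -(j+1)^2 + 3·(j+1) − 1 = -j^2 + j + 1.
By induction, T_n = -n^2 + 3n − 1 for all n ≥ 0.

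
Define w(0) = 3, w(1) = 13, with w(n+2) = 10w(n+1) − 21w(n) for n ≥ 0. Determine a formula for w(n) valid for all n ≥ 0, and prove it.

Claim: w(n) = 7^n + 2·3^n.

Base cases: w(0) = 3 and 7^0 + 2·3^0 = 3; w(1) = 13 and 7^1 + 2·3^1 = 13.
Assume w(j) = 7^j + 2·3^j for all 0 ≤ j ≤ k, where k ≥ 1.
Then w(k+1) = 10w(k) − 21w(k−1) = 10·(7^k + 2·3^k) − 21·(7^{k−1} + 2·3^{k−1}) = (10·7 − 21)7^{k−1} + 2·(10·3 − 21)3^{k−1} = 49·7^{k−1} + 18·3^{k−1} = 7^{k+1} + 2·3^{k+1}.
By strong induction, w(n) = 7^n + 2·3^n for all n ≥ 0.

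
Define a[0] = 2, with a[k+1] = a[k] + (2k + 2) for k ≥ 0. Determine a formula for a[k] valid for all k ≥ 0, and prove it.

Claim: a[k] = k^2 + k + 2.

Base case: a[0] = 2, and 0^2 + 0 + 2 = 2.
Assume a[r] = r^2 + r + 2.
Then a[r+1] = a[r] + (2r + 2) = (r^2 + r + 2) + (2r + 2) = r^2 + 3r + 4,
and (r+1)^2 + (r+1) + 2 = r^2 + 3r + 4.
This completes the inductive step, so a[k] = k^2 + k + 2 for all k ≥ 0.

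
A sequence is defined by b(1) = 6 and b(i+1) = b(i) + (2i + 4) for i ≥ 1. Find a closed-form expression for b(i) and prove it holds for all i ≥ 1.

Claim: b(i) = i^2 + 3i + 2.

Base case: b(1) = 6, and 1^2 + 3·1 + 2 = 6.
Assume b(k) = k^2 + 3k + 2.
Then b(k+1) = b(k) + (2k + 4) = (k^2 + 3k + 2) + (2k + 4) = k^2 + 5k + 6,
and (k+1)^2 + 3·(k+1) + 2 = k^2 + 5k + 6.
This completes the inductive step, so b(i) = i^2 + 3i + 2 for all i ≥ 1.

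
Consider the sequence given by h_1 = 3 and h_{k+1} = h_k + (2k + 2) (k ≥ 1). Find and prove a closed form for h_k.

Claim: h_k = k^2 + k + 1.

Base case: h_1 = 3, and 1^2 + 1 + 1 = 3.
Assume h_m = m^2 + m + 1.
Then h_{m+1} = h_m + (2m + 2) = (m^2 + m + 1) + (2m + 2) = m^2 + 3m + 3,
and (m+1)^2 + (m+1) + 1 = m^2 + 3m + 3.
This completes the inductive step, so h_k = k^2 + k + 1 for all k ≥ 1.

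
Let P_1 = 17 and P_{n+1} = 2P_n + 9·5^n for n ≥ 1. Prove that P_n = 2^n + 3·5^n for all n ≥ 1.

Base case: P_1 = 17, and 2^1 + 3·5^1 = 2 + 15 = 17.
Assume P_j = 2^j + 3·5^j for some j ≥ 1.
Then P_{j+1} = 2P_j + 9·5^j = 2·(2^j + 3·5^j) + 9·5^j = 2^{j+1} + 6·5^j + 9·5^j = 2^{j+1} + 15·5^j = 2^{j+1} + 3·5^{j+1}.
So the formula holds for j+1, and by induction P_n = 2^n + 3·5^n for all n ≥ 1.

P_n = 2^n + 3·5^n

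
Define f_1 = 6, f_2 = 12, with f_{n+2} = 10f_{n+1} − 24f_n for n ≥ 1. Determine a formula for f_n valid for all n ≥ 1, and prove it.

Claim: f_n = 3·4^n − 6^n.

Base cases: f_1 = 6 and 3·4^1 − 6^1 = 6; f_2 = 12 and 3·4^2 − 6^2 = 12.
Assume f_j = 3·4^j − 6^j for all 1 ≤ j ≤ r, where r ≥ 2.
Then f_{r+1} = 10f_r − 24f_{r−1} = 10·(3·4^r − 6^r) − 24·(3·4^{r−1} − 6^{r−1}) = 3·(10·4 − 24)4^{r−1} − (10·6 − 24)6^{r−1} = 48·4^{r−1} − 36·6^{r−1} = 3·4^{r+1} − 6^{r+1}.
Hence f_n = 3·4^n − 6^n for every n ≥ 1, by strong induction.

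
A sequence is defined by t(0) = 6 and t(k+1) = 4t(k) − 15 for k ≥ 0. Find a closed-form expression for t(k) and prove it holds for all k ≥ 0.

Claim: t(k) = 4^k + 5.

Base case: t(0) = 6, and 4^0 + 5 = 1 + 5 = 6.
Assume t(j) = 4^j + 5 for some j ≥ 0.
Then t(j+1) = 4t(j) − 15 = 4·(4^j + 5) − 15 = 4^{j+1} + 20 − 15 = 4^{j+1} + 5.
By induction, t(k) = 4^k + 5 for all k ≥ 0.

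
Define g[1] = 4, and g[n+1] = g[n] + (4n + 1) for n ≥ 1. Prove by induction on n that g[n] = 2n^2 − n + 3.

Base case: g[1] = 4, and 2·1^2 − 1 + 3 = 4.
Assume g[r] = 2r^2 − r + 3.
Then g[r+1] = g[r] + (4r + 1) = (2r^2 − r + 3) + (4r + 1) = 2r^2 + 3r + 4,
and 2·(r+1)^2 − (r+1) + 3 = 2r^2 + 3r + 4.
This completes the inductive step, so g[n] = 2n^2 − n + 3 for all n ≥ 1.

g[n] = 2n^2 − n + 3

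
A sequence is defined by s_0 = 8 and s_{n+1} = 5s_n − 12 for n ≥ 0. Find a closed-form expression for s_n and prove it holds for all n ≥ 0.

Claim: s_n = 5^{n+1} + 3.

Base case: s_0 = 8, and 5^{0+1} + 3 = 5 + 3 = 8.
Assume s_r = 5^{r+1} + 3 for some r ≥ 0.
Then s_{r+1} = 5s_r − 12 = 5·(5^{r+1} + 3) − 12 = 5^{r+2} + 15 − 12 = 5^{r+2} + 3.
So the formula holds for r+1, and by induction s_n = 5^{n+1} + 3 for all n ≥ 0.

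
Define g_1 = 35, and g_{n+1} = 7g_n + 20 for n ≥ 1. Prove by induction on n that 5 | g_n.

Base case: g_1 = 35 = 5·7, so 5 | g_1.
Assume 5 | g_r, so g_r = 5t for some integer t.
Then g_{r+1} = 7g_r + 20 = 7·(5t) + 20 = 5(7t + 4), so 5 | g_{r+1}.
Hence 5 | g_n for every n ≥ 1, by induction.

5 | g_n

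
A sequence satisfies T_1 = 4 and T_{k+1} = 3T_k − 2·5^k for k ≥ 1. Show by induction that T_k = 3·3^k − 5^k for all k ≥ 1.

Base case: T_1 = 4, and 3·3^1 − 5^1 = 9 − 5 = 4.
Assume T_r = 3·3^r − 5^r for some r ≥ 1.
Then T_{r+1} = 3T_r − 2·5^r = 3·(3·3^r − 5^r) − 2·5^r = 3·3^{r+1} − 3·5^r − 2·5^r = 3·3^{r+1} − 5·5^r = 3·3^{r+1} − 5^{r+1}.
So the formula holds for r+1, and by induction T_k = 3·3^k − 5^k for all k ≥ 1.

T_k = 3·3^k − 5^k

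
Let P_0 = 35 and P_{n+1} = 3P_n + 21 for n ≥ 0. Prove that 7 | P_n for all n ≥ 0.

Base case: P_0 = 35 = 7·5, so 7 | P_0.
Assume 7 | P_j, so P_j = 7t for some integer t.
Then P_{j+1} = 3P_j + 21 = 3·(7t) + 21 = 7(3t + 3), so 7 | P_{j+1}.
Hence 7 | P_n for every n ≥ 0, by induction.

7 | P_n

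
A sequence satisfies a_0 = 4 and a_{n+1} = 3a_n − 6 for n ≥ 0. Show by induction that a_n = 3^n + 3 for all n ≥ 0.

Base case: a_0 = 4, and 3^0 + 3 = 1 + 3 = 4.
Assume a_j = 3^j + 3 for some j ≥ 0.
Then a_{j+1} = 3a_j − 6 = 3·(3^j + 3) − 6 = 3^{j+1} + 9 − 6 = 3^{j+1} + 3.
So the formula holds for j+1, and by induction a_n = 3^n + 3 for all n ≥ 0.

a_n = 3^n + 3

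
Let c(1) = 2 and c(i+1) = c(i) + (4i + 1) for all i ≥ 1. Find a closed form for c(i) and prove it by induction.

Claim: c(i) = 2i^2 − i + 1.

Base case: c(1) = 2, and 2·1^2 − 1 + 1 = 2.
Assume c(r) = 2r^2 − r + 1.
Then c(r+1) = c(r) + (4r + 1) = (2r^2 − r + 1) + (4r + 1) = 2r^2 + 3r + 2,
and 2·(r+1)^2 − (r+1) + 1 = 2r^2 + 3r + 2.
By induction, c(i) = 2i^2 − i + 1 for all i ≥ 1.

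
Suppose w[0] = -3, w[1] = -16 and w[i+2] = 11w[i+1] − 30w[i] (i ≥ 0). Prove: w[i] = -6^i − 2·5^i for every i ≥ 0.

Base cases: w[0] = -3 and -6^0 − 2·5^0 = -3; w[1] = -16 and -6^1 − 2·5^1 = -16.
Assume w[j] = -6^j − 2·5^j for all 0 ≤ j ≤ k, where k ≥ 1.
Then w[k+1] = 11w[k] − 30w[k−1] = 11·(-6^k − 2·5^k) − 30·(-6^{k−1} − 2·5^{k−1}) = -(11·6 − 30)6^{k−1} − 2·(11·5 − 30)5^{k−1} = -36·6^{k−1} − 50·5^{k−1} = -6^{k+1} − 2·5^{k+1}.
Hence w[i] = -6^i − 2·5^i for every i ≥ 0, by strong induction.

w[i] = -6^i − 2·5^i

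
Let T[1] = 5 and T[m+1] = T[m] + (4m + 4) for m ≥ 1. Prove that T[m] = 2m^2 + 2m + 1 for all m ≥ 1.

Base case: T[1] = 5, and 2·1^2 + 2·1 + 1 = 5.
Assume T[j] = 2j^2 + 2j + 1.
Then T[j+1] = T[j] + (4j + 4) = (2j^2 + 2j + 1) + (4j + 4) = 2j^2 + 6j + 5,
and 2·(j+1)^2 + 2·(j+1) + 1 = 2j^2 + 6j + 5.
By induction, T[m] = 2m^2 + 2m + 1 for all m ≥ 1.

T[m] = 2m^2 + 2m + 1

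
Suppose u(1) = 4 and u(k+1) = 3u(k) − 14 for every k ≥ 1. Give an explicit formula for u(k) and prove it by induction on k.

Claim: u(k) = -3^k + 7.

Base case: u(1) = 4, and -3^1 + 7 = -3 + 7 = 4.
Assume u(m) = -3^m + 7 for some m ≥ 1.
Then u(m+1) = 3u(m) − 14 = 3·(-3^m + 7) − 14 = -3^{m+1} + 21 − 14 = -3^{m+1} + 7.
This completes the inductive step, so u(k) = -3^k + 7 for all k ≥ 1.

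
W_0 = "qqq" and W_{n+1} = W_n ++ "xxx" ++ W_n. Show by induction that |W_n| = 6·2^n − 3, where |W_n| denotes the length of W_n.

Base case: |W_0| = 3, and 6·2^0 − 3 = 3.
Assume |W_m| = 6·2^m − 3.
Then |W_{m+1}| = |W_m| + 3 + |W_m| = 2|W_m| + 3 = 2(6·2^m − 3) + 3 = 6·2^{m+1} − 6 + 3 = 6·2^{m+1} − 3.
By induction, |W_n| = 6·2^n − 3 for all n ≥ 0.

|W_n| = 6·2^n − 3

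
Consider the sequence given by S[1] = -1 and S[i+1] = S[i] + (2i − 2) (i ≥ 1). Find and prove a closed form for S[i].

Claim: S[i] = i^2 − 3i + 1.

Base case: S[1] = -1, and 1^2 − 3·1 + 1 = -1.
Assume S[k] = k^2 − 3k + 1.
Then S[k+1] = S[k] + (2k − 2) = (k^2 − 3k + 1) + (2k − 2) = k^2 − k − 1,
and (k+1)^2 − 3·(k+1) + 1 = k^2 − k − 1.
This completes the inductive step, so S[i] = i^2 − 3i + 1 for all i ≥ 1.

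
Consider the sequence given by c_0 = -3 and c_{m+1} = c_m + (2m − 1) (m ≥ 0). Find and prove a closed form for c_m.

Claim: c_m = m^2 − 2m − 3.

Base case: c_0 = -3, and 0^2 − 2·0 − 3 = -3.
Assume c_j = j^2 − 2j − 3.
Then c_{j+1} = c_j + (2j − 1) = (j^2 − 2j − 3) + (2j − 1) = j^2 − 4,
and (j+1)^2 − 2·(j+1) − 3 = j^2 − 4.
Hence c_m = m^2 − 2m − 3 for every m ≥ 0, by induction.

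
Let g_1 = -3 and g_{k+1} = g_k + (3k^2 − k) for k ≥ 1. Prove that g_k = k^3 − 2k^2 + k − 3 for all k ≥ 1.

Base case: g_1 = -3, and 1^3 − 2·1^2 + 1 − 3 = -3.
Assume g_r = r^3 − 2r^2 + r − 3.
Then g_{r+1} = g_r + (3r^2 − r) = (r^3 − 2r^2 + r − 3) + (3r^2 − r) = r^3 + r^2 − 3,
and (r+1)^3 − 2·(r+1)^2 + (r+1) − 3 = r^3 + r^2 − 3.
By induction, g_k = k^3 − 2k^2 + k − 3 for all k ≥ 1.

g_k = k^3 − 2k^2 + k − 3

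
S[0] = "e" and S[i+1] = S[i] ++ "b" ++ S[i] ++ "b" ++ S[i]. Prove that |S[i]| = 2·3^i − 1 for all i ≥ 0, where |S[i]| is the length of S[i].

Base case: |S[0]| = 1, and 2·3^0 − 1 = 1.
Assume |S[k]| = 2·3^k − 1.
Then |S[k+1]| = 3|S[k]| + 2 = 3(2·3^k − 1) + 2 = 2·3^{k+1} − 3 + 2 = 2·3^{k+1} − 1.
So the formula holds for k+1, and by induction |S[i]| = 2·3^i − 1 for all i ≥ 0.

|S[i]| = 2·3^i − 1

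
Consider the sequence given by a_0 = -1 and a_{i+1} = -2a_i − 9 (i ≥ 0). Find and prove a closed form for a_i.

Claim: a_i = 2·(-2)^i − 3.

Base case: a_0 = -1, and 2·(-2)^0 − 3 = 2 − 3 = -1.
Assume a_k = 2·(-2)^k − 3 for some k ≥ 0.
Then a_{k+1} = -2a_k − 9 = -2·(2·(-2)^k − 3) − 9 = -4·(-2)^k + 6 − 9 = 2·(-2)^{k+1} − 3.
Hence a_i = 2·(-2)^i − 3 for every i ≥ 0, by induction.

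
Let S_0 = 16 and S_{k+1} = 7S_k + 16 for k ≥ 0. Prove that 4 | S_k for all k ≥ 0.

Base case: S_0 = 16 = 4·4, so 4 | S_0.
Assume 4 | S_j, so S_j = 4t for some integer t.
Then S_{j+1} = 7S_j + 16 = 7·(4t) + 16 = 4(7t + 4), so 4 | S_{j+1}.
This completes the inductive step, so 4 | S_k for all k ≥ 0.

4 | S_k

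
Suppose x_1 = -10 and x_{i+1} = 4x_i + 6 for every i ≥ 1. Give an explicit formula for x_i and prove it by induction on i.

Claim: x_i = -2·4^i − 2.

Base case: x_1 = -10, and -2·4^1 − 2 = -8 − 2 = -10.
Assume x_r = -2·4^r − 2 for some r ≥ 1.
Then x_{r+1} = 4x_r + 6 = 4·(-2·4^r − 2) + 6 = -8·4^r − 8 + 6 = -2·4^{r+1} − 2.
So the formula holds for r+1, and by induction x_i = -2·4^i − 2 for all i ≥ 1.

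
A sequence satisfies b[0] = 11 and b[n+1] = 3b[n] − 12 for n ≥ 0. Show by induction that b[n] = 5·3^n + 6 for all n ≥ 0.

Base case: b[0] = 11, and 5·3^0 + 6 = 5 + 6 = 11.
Assume b[j] = 5·3^j + 6 for some j ≥ 0.
Then b[j+1] = 3b[j] − 12 = 3·(5·3^j + 6) − 12 = 15·3^j + 18 − 12 = 5·3^{j+1} + 6.
By induction, b[n] = 5·3^n + 6 for all n ≥ 0.

b[n] = 5·3^n + 6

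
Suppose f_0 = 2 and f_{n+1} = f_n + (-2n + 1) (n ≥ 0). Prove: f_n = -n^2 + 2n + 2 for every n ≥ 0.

Base case: f_0 = 2, and -0^2 + 2·0 + 2 = 2.
Assume f_k = -k^2 + 2k + 2.
Then f_{k+1} = f_k + (-2k + 1) = (-k^2 + 2k + 2) + (-2k + 1) = -k^2 + 3,
and -(k+1)^2 + 2·(k+1) + 2 = -k^2 + 3.
This completes the inductive step, so f_n = -n^2 + 2n + 2 for all n ≥ 0.

f_n = -n^2 + 2n + 2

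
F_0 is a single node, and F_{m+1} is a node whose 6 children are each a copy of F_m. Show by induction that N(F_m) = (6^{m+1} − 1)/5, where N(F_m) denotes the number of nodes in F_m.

Base case: N(F_0) = 1, and (6^{0+1} − 1)/5 = 1.
Assume N(F_r) = (6^{r+1} − 1)/5.
Then N(F_{r+1}) = 1 + 6N(F_r) = 1 + 6·(6^{r+1} − 1)/5 = 1 + (6^{r+2} − 6)/5 = (5 + 6^{r+2} − 6)/5 = (6^{r+2} − 1)/5.
This completes the inductive step, so N(F_m) = (6^{m+1} − 1)/5 for all m ≥ 0.

N(F_m) = (6^{m+1} − 1)/5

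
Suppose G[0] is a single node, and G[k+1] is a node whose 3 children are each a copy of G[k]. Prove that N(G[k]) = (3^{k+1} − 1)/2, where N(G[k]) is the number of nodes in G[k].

Base case: N(G[0]) = 1, and (3^{0+1} − 1)/2 = 1.
Assume N(G[j]) = (3^{j+1} − 1)/2.
Then N(G[j+1]) = 1 + 3N(G[j]) = 1 + 3·(3^{j+1} − 1)/2 = 1 + (3^{j+2} − 3)/2 = (2 + 3^{j+2} − 3)/2 = (3^{j+2} − 1)/2.
This completes the inductive step, so N(G[k]) = (3^{k+1} − 1)/2 for all k ≥ 0.

N(G[k]) = (3^{k+1} − 1)/2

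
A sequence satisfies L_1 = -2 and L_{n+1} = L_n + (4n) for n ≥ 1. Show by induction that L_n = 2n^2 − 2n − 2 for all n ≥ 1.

Base case: L_1 = -2, and 2·1^2 − 2·1 − 2 = -2.
Assume L_j = 2j^2 − 2j − 2.
Then L_{j+1} = L_j + (4j) = (2j^2 − 2j − 2) + (4j) = 2j^2 + 2j − 2,
and 2·(j+1)^2 − 2·(j+1) − 2 = 2j^2 + 2j − 2.
By induction, L_n = 2n^2 − 2n − 2 for all n ≥ 1.

L_n = 2n^2 − 2n − 2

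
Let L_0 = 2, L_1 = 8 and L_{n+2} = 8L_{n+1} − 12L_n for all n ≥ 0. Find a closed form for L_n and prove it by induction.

Claim: L_n = 2^n + 6^n.

Base cases: L_0 = 2 and 2^0 + 6^0 = 2; L_1 = 8 and 2^1 + 6^1 = 8.
Assume L_j = 2^j + 6^j for all 0 ≤ j ≤ r, where r ≥ 1.
Then L_{r+1} = 8L_r − 12L_{r−1} = 8·(2^r + 6^r) − 12·(2^{r−1} + 6^{r−1}) = (8·2 − 12)2^{r−1} + (8·6 − 12)6^{r−1} = 4·2^{r−1} + 36·6^{r−1} = 2^{r+1} + 6^{r+1}.
This completes the inductive step, so L_n = 2^n + 6^n for all n ≥ 0.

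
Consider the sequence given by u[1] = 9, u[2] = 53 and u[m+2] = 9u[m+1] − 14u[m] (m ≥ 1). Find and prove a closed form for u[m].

Claim: u[m] = 7^m + 2^m.

Base cases: u[1] = 9 and 7^1 + 2^1 = 9; u[2] = 53 and 7^2 + 2^2 = 53.
Assume u[i] = 7^i + 2^i for all 1 ≤ i ≤ j, where j ≥ 2.
Then u[j+1] = 9u[j] − 14u[j−1] = 9·(7^j + 2^j) − 14·(7^{j−1} + 2^{j−1}) = (9·7 − 14)7^{j−1} + (9·2 − 14)2^{j−1} = 49·7^{j−1} + 4·2^{j−1} = 7^{j+1} + 2^{j+1}.
Hence u[m] = 7^m + 2^m for every m ≥ 1, by strong induction.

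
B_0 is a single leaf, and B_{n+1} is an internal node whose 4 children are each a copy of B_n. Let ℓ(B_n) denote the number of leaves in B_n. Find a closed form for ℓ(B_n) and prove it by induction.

Claim: ℓ(B_n) = 4^n.

Base case: ℓ(B_0) = 1, and 4^0 = 1.
Assume ℓ(B_k) = 4^k.
Then ℓ(B_{k+1}) = 4·ℓ(B_k) = 4·4^k = 4^{k+1}.
By induction, ℓ(B_n) = 4^n for all n ≥ 0.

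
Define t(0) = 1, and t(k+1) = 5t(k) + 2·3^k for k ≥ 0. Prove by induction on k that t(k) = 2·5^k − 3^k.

Base case: t(0) = 1, and 2·5^0 − 3^0 = 2 − 1 = 1.
Assume t(m) = 2·5^m − 3^m for some m ≥ 0.
Then t(m+1) = 5t(m) + 2·3^m = 5·(2·5^m − 3^m) + 2·3^m = 2·5^{m+1} − 5·3^m + 2·3^m = 2·5^{m+1} − 3·3^m = 2·5^{m+1} − 3^{m+1}.
By induction, t(k) = 2·5^k − 3^k for all k ≥ 0.

t(k) = 2·5^k − 3^k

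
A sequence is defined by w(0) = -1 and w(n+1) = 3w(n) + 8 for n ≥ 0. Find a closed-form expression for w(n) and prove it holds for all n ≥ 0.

Claim: w(n) = 3^{n+1} − 4.

Base case: w(0) = -1, and 3^{0+1} − 4 = 3 − 4 = -1.
Assume w(r) = 3^{r+1} − 4 for some r ≥ 0.
Then w(r+1) = 3w(r) + 8 = 3·(3^{r+1} − 4) + 8 = 3^{r+2} − 12 + 8 = 3^{r+2} − 4.
So the formula holds for r+1, and by induction w(n) = 3^{n+1} − 4 for all n ≥ 0.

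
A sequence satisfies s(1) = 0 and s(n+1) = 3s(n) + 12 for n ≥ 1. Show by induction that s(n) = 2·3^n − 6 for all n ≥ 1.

Base case: s(1) = 0, and 2·3^1 − 6 = 6 − 6 = 0.
Assume s(j) = 2·3^j − 6 for some j ≥ 1.
Then s(j+1) = 3s(j) + 12 = 3·(2·3^j − 6) + 12 = 6·3^j − 18 + 12 = 2·3^{j+1} − 6.
So the formula holds for j+1, and by induction s(n) = 2·3^n − 6 for all n ≥ 1.

s(n) = 2·3^n − 6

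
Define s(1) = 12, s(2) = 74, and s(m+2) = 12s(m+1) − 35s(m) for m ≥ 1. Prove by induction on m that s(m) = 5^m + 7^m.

Base cases: s(1) = 12 and 5^1 + 7^1 = 12; s(2) = 74 and 5^2 + 7^2 = 74.
Assume s(j) = 5^j + 7^j for all 1 ≤ j ≤ r, where r ≥ 2.
Then s(r+1) = 12s(r) − 35s(r−1) = 12·(5^r + 7^r) − 35·(5^{r−1} + 7^{r−1}) = (12·5 − 35)5^{r−1} + (12·7 − 35)7^{r−1} = 25·5^{r−1} + 49·7^{r−1} = 5^{r+1} + 7^{r+1}.
This completes the inductive step, so s(m) = 5^m + 7^m for all m ≥ 1.

s(m) = 5^m + 7^m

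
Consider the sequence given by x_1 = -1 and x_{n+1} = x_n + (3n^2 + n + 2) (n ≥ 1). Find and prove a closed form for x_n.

Claim: x_n = n^3 − n^2 + 2n − 3.

Base case: x_1 = -1, and 1^3 − 1^2 + 2·1 − 3 = -1.
Assume x_m = m^3 − m^2 + 2m − 3.
Then x_{m+1} = x_m + (3m^2 + m + 2) = (m^3 − m^2 + 2m − 3) + (3m^2 + m + 2) = m^3 + 2m^2 + 3m − 1,
and (m+1)^3 − (m+1)^2 + 2·(m+1) − 3 = m^3 + 2m^2 + 3m − 1.
By induction, x_n = n^3 − n^2 + 2n − 3 for all n ≥ 1.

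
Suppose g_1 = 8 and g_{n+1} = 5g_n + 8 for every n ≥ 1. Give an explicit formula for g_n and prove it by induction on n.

Claim: g_n = 2·5^n − 2.

Base case: g_1 = 8, and 2·5^1 − 2 = 10 − 2 = 8.
Assume g_k = 2·5^k − 2 for some k ≥ 1.
Then g_{k+1} = 5g_k + 8 = 5·(2·5^k − 2) + 8 = 10·5^k − 10 + 8 = 2·5^{k+1} − 2.
So the formula holds for k+1, and by induction g_n = 2·5^n − 2 for all n ≥ 1.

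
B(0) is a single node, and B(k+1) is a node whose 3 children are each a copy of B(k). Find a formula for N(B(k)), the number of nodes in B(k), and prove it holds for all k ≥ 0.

Claim: N(B(k)) = (3^{k+1} − 1)/2.

Base case: N(B(0)) = 1, and (3^{0+1} − 1)/2 = 1.
Assume N(B(j)) = (3^{j+1} − 1)/2.
Then N(B(j+1)) = 1 + 3N(B(j)) = 1 + 3·(3^{j+1} − 1)/2 = 1 + (3^{j+2} − 3)/2 = (2 + 3^{j+2} − 3)/2 = (3^{j+2} − 1)/2.
By induction, N(B(k)) = (3^{k+1} − 1)/2 for all k ≥ 0.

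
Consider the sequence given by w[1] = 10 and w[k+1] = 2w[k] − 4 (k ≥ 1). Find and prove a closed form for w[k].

Claim: w[k] = 3·2^k + 4.

Base case: w[1] = 10, and 3·2^1 + 4 = 6 + 4 = 10.
Assume w[r] = 3·2^r + 4 for some r ≥ 1.
Then w[r+1] = 2w[r] − 4 = 2·(3·2^r + 4) − 4 = 6·2^r + 8 − 4 = 3·2^{r+1} + 4.
By induction, w[k] = 3·2^k + 4 for all k ≥ 1.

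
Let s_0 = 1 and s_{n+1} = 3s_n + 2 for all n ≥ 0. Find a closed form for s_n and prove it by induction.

Claim: s_n = 2·3^n − 1.

Base case: s_0 = 1, and 2·3^0 − 1 = 2 − 1 = 1.
Assume s_m = 2·3^m − 1 for some m ≥ 0.
Then s_{m+1} = 3s_m + 2 = 3·(2·3^m − 1) + 2 = 6·3^m − 3 + 2 = 2·3^{m+1} − 1.
Hence s_n = 2·3^n − 1 for every n ≥ 0, by induction.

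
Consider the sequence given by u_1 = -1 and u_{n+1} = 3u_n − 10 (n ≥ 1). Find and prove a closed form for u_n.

Claim: u_n = -2·3^n + 5.

Base case: u_1 = -1, and -2·3^1 + 5 = -6 + 5 = -1.
Assume u_k = -2·3^k + 5 for some k ≥ 1.
Then u_{k+1} = 3u_k − 10 = 3·(-2·3^k + 5) − 10 = -6·3^k + 15 − 10 = -2·3^{k+1} + 5.
So the formula holds for k+1, and by induction u_n = -2·3^n + 5 for all n ≥ 1.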